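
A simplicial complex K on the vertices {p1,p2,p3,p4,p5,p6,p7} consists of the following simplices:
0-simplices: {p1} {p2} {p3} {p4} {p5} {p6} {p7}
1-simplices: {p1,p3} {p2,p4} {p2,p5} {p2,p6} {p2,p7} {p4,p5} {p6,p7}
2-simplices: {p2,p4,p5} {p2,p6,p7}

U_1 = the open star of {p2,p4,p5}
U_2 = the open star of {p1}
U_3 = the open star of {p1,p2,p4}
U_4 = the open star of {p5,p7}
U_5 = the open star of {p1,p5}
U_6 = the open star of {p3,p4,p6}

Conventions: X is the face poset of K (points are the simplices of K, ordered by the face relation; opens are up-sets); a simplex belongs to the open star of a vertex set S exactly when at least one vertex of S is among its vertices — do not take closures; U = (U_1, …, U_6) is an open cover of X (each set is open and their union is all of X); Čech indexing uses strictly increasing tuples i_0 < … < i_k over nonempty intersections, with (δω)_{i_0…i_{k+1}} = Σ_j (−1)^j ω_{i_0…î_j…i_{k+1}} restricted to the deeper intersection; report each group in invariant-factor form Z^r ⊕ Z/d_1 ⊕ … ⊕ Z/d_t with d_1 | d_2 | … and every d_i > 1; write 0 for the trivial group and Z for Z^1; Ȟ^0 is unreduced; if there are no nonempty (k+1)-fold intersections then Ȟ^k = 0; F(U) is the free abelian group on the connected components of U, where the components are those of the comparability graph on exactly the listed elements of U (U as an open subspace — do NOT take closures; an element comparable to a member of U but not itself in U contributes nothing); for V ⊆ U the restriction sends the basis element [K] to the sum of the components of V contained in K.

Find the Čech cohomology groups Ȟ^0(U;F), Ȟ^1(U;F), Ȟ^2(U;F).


Ȟ^0 = Z^2, Ȟ^1 = 0, Ȟ^2 = 0

nonempty overlaps:
  U1={{p2},{p4},{p5},{p2,p4},{p2,p5},{p2,p6},{p2,p7},{p4,p5},{p2,p4,p5},{p2,p6,p7}} U2={{p1},{p1,p3}} U3={{p1},{p2},{p4},{p1,p3},{p2,p4},{p2,p5},{p2,p6},{p2,p7},{p4,p5},{p2,p4,p5},{p2,p6,p7}} U4={{p5},{p7},{p2,p5},{p2,p7},{p4,p5},{p6,p7},{p2,p4,p5},{p2,p6,p7}} U5={{p1},{p5},{p1,p3},{p2,p5},{p4,p5},{p2,p4,p5}} U6={{p3},{p4},{p6},{p1,p3},{p2,p4},{p2,p6},{p4,p5},{p6,p7},{p2,p4,p5},{p2,p6,p7}}
  U13={{p2},{p4},{p2,p4},{p2,p5},{p2,p6},{p2,p7},{p4,p5},{p2,p4,p5},{p2,p6,p7}} U14={{p5},{p2,p5},{p2,p7},{p4,p5},{p2,p4,p5},{p2,p6,p7}} U15={{p5},{p2,p5},{p4,p5},{p2,p4,p5}} U16={{p4},{p2,p4},{p2,p6},{p4,p5},{p2,p4,p5},{p2,p6,p7}} U23={{p1},{p1,p3}} U25={{p1},{p1,p3}} U26={{p1,p3}} U34={{p2,p5},{p2,p7},{p4,p5},{p2,p4,p5},{p2,p6,p7}} U35={{p1},{p1,p3},{p2,p5},{p4,p5},{p2,p4,p5}} U36={{p4},{p1,p3},{p2,p4},{p2,p6},{p4,p5},{p2,p4,p5},{p2,p6,p7}} U45={{p5},{p2,p5},{p4,p5},{p2,p4,p5}} U46={{p4,p5},{p6,p7},{p2,p4,p5},{p2,p6,p7}} U56={{p1,p3},{p4,p5},{p2,p4,p5}}
  U134={{p2,p5},{p2,p7},{p4,p5},{p2,p4,p5},{p2,p6,p7}} U135={{p2,p5},{p4,p5},{p2,p4,p5}} U136={{p4},{p2,p4},{p2,p6},{p4,p5},{p2,p4,p5},{p2,p6,p7}} U145={{p5},{p2,p5},{p4,p5},{p2,p4,p5}} U146={{p4,p5},{p2,p4,p5},{p2,p6,p7}} U156={{p4,p5},{p2,p4,p5}} U235={{p1},{p1,p3}} U236={{p1,p3}} U256={{p1,p3}} U345={{p2,p5},{p4,p5},{p2,p4,p5}} U346={{p4,p5},{p2,p4,p5},{p2,p6,p7}} U356={{p1,p3},{p4,p5},{p2,p4,p5}} U456={{p4,p5},{p2,p4,p5}}
  U1345={{p2,p5},{p4,p5},{p2,p4,p5}} U1346={{p4,p5},{p2,p4,p5},{p2,p6,p7}} U1356={{p4,p5},{p2,p4,p5}} U1456={{p4,p5},{p2,p4,p5}} U2356={{p1,p3}} U3456={{p4,p5},{p2,p4,p5}}
  U13456={{p4,p5},{p2,p4,p5}}
components per intersection:
  U1: {{p2},{p4},{p5},{p2,p4},{p2,p5},{p2,p6},{p2,p7},{p4,p5},{p2,p4,p5},{p2,p6,p7}}
  U2: {{p1},{p1,p3}}
  U3: {{p1},{p1,p3}} {{p2},{p4},{p2,p4},{p2,p5},{p2,p6},{p2,p7},{p4,p5},{p2,p4,p5},{p2,p6,p7}}
  U4: {{p5},{p2,p5},{p4,p5},{p2,p4,p5}} {{p7},{p2,p7},{p6,p7},{p2,p6,p7}}
  U5: {{p1},{p1,p3}} {{p5},{p2,p5},{p4,p5},{p2,p4,p5}}
  U6: {{p3},{p1,p3}} {{p4},{p2,p4},{p4,p5},{p2,p4,p5}} {{p6},{p2,p6},{p6,p7},{p2,p6,p7}}
  U13: {{p2},{p4},{p2,p4},{p2,p5},{p2,p6},{p2,p7},{p4,p5},{p2,p4,p5},{p2,p6,p7}}
  U14: {{p5},{p2,p5},{p4,p5},{p2,p4,p5}} {{p2,p7},{p2,p6,p7}}
  U15: {{p5},{p2,p5},{p4,p5},{p2,p4,p5}}
  U16: {{p4},{p2,p4},{p4,p5},{p2,p4,p5}} {{p2,p6},{p2,p6,p7}}
  U23: {{p1},{p1,p3}}
  U25: {{p1},{p1,p3}}
  U26: {{p1,p3}}
  U34: {{p2,p5},{p4,p5},{p2,p4,p5}} {{p2,p7},{p2,p6,p7}}
  U35: {{p1},{p1,p3}} {{p2,p5},{p4,p5},{p2,p4,p5}}
  U36: {{p4},{p2,p4},{p4,p5},{p2,p4,p5}} {{p1,p3}} {{p2,p6},{p2,p6,p7}}
  U45: {{p5},{p2,p5},{p4,p5},{p2,p4,p5}}
  U46: {{p4,p5},{p2,p4,p5}} {{p6,p7},{p2,p6,p7}}
  U56: {{p1,p3}} {{p4,p5},{p2,p4,p5}}
  U134: {{p2,p5},{p4,p5},{p2,p4,p5}} {{p2,p7},{p2,p6,p7}}
  U135: {{p2,p5},{p4,p5},{p2,p4,p5}}
  U136: {{p4},{p2,p4},{p4,p5},{p2,p4,p5}} {{p2,p6},{p2,p6,p7}}
  U145: {{p5},{p2,p5},{p4,p5},{p2,p4,p5}}
  U146: {{p4,p5},{p2,p4,p5}} {{p2,p6,p7}}
  U156: {{p4,p5},{p2,p4,p5}}
  U235: {{p1},{p1,p3}}
  U236: {{p1,p3}}
  U256: {{p1,p3}}
  U345: {{p2,p5},{p4,p5},{p2,p4,p5}}
  U346: {{p4,p5},{p2,p4,p5}} {{p2,p6,p7}}
  U356: {{p1,p3}} {{p4,p5},{p2,p4,p5}}
  U456: {{p4,p5},{p2,p4,p5}}
  U1345: {{p2,p5},{p4,p5},{p2,p4,p5}}
  U1346: {{p4,p5},{p2,p4,p5}} {{p2,p6,p7}}
  U1356: {{p4,p5},{p2,p4,p5}}
  U1456: {{p4,p5},{p2,p4,p5}}
  U2356: {{p1,p3}}
  U3456: {{p4,p5},{p2,p4,p5}}
  U13456: {{p4,p5},{p2,p4,p5}}
C dims 11,21,18,7; δ0: rk 9, SNF 1^9; δ1: rk 12, SNF 1^12; δ2: rk 6, SNF 1^6
degree 0: 11−9−0 = 2 → Ȟ^0 ≅ Z^2
degree 1: 21−12−9 = 0 → Ȟ^1 ≅ 0
degree 2: 18−6−12 = 0 → Ȟ^2 ≅ 0


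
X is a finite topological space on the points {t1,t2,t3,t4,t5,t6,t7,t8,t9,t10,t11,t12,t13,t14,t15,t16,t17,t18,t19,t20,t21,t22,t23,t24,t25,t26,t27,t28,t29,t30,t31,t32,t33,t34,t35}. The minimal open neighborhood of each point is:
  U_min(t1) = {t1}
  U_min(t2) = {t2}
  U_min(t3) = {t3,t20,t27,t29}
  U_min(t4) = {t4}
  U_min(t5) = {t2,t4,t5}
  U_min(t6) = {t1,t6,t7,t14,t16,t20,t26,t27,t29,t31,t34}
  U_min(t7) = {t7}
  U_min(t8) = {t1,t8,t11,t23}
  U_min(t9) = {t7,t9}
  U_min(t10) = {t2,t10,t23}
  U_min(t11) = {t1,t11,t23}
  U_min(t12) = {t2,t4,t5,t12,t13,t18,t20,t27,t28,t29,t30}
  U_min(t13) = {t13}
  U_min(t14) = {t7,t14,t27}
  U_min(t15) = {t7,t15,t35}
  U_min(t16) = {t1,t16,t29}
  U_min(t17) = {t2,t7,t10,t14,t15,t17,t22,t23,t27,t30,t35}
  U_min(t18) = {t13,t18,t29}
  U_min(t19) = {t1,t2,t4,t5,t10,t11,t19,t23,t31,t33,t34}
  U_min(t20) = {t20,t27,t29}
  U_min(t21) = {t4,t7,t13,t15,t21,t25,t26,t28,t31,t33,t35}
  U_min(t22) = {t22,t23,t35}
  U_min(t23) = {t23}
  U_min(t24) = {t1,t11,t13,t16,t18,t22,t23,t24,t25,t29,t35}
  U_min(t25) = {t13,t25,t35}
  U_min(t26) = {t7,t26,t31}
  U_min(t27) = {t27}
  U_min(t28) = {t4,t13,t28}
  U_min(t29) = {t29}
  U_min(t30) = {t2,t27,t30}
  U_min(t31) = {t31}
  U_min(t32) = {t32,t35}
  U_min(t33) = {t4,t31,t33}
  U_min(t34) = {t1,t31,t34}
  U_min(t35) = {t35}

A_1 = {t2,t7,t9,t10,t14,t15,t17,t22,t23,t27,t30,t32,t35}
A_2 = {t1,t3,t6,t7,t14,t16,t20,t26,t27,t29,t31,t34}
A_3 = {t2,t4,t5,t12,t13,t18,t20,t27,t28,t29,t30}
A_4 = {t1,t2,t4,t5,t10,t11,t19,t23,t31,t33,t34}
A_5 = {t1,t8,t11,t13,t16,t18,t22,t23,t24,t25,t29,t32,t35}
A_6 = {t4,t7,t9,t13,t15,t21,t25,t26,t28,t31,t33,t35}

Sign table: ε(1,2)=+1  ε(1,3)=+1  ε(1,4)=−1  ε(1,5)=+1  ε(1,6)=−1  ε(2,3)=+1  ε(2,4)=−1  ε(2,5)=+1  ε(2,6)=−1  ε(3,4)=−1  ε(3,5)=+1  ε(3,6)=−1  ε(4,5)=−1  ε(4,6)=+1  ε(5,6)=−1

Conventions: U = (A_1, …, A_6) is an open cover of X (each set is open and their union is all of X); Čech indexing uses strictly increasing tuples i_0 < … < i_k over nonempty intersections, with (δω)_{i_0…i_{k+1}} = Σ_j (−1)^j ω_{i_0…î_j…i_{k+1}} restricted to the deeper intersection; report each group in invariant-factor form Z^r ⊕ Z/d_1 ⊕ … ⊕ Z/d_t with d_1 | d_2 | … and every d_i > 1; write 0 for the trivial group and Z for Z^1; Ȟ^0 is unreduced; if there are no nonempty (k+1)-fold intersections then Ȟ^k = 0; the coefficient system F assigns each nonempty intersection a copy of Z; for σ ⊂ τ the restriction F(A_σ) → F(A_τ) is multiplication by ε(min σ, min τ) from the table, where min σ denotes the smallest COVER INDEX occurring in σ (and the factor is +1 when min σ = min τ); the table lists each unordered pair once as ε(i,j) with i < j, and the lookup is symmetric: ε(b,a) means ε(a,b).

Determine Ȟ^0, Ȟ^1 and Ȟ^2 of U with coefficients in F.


Ȟ^0 ≅ Z, Ȟ^1 ≅ 0, Ȟ^2 ≅ Z/2

intersection data:
  A12={t7,t14,t27} A13={t2,t27,t30} A14={t2,t10,t23} A15={t22,t23,t32,t35} A16={t7,t9,t15,t35} A23={t20,t27,t29} A24={t1,t31,t34} A25={t1,t16,t29} A26={t7,t26,t31} A34={t2,t4,t5} A35={t13,t18,t29} A36={t4,t13,t28} A45={t1,t11,t23} A46={t4,t31,t33} A56={t13,t25,t35}
  A123={t27} A126={t7} A134={t2} A145={t23} A156={t35} A235={t29} A245={t1} A246={t31} A346={t4} A356={t13}
C dims 6,15,10; δ0: rk 5, SNF 1^5; δ1: rk 10, SNF 1^9·2
Ȟ^0 = (6 − 5) − 0 = 1, so Ȟ^0 ≅ Z
Ȟ^1 = (15 − 10) − 5 = 0, so Ȟ^1 ≅ 0
Ȟ^2 = (10 − 0) − 10 = 0 plus torsion [2], so Ȟ^2 ≅ Z/2


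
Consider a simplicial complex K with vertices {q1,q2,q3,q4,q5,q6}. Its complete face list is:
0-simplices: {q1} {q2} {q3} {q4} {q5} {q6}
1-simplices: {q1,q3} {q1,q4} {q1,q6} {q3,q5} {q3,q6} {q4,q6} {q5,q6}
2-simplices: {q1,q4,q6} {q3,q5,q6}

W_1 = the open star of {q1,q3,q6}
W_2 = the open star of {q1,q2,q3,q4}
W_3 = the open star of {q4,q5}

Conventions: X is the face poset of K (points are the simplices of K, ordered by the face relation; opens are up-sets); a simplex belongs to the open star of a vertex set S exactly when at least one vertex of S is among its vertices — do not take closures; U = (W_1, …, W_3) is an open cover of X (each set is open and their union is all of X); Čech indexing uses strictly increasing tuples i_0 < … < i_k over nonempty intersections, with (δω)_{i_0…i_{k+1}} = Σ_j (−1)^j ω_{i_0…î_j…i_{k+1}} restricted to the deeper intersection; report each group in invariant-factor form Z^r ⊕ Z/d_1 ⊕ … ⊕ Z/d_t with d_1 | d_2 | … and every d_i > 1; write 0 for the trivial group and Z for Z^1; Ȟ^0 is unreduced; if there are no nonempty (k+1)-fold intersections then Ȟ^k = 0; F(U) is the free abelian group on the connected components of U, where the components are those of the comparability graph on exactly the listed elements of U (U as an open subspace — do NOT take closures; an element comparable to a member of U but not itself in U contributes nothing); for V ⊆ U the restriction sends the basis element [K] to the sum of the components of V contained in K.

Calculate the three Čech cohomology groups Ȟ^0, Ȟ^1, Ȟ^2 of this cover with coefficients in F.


nonempty overlaps:
  W1={{q1},{q3},{q6},{q1,q3},{q1,q4},{q1,q6},{q3,q5},{q3,q6},{q4,q6},{q5,q6},{q1,q4,q6},{q3,q5,q6}} W2={{q1},{q2},{q3},{q4},{q1,q3},{q1,q4},{q1,q6},{q3,q5},{q3,q6},{q4,q6},{q1,q4,q6},{q3,q5,q6}} W3={{q4},{q5},{q1,q4},{q3,q5},{q4,q6},{q5,q6},{q1,q4,q6},{q3,q5,q6}}
  W12={{q1},{q3},{q1,q3},{q1,q4},{q1,q6},{q3,q5},{q3,q6},{q4,q6},{q1,q4,q6},{q3,q5,q6}} W13={{q1,q4},{q3,q5},{q4,q6},{q5,q6},{q1,q4,q6},{q3,q5,q6}} W23={{q4},{q1,q4},{q3,q5},{q4,q6},{q1,q4,q6},{q3,q5,q6}}
  W123={{q1,q4},{q3,q5},{q4,q6},{q1,q4,q6},{q3,q5,q6}}
components per intersection:
  W1: {{q1},{q3},{q6},{q1,q3},{q1,q4},{q1,q6},{q3,q5},{q3,q6},{q4,q6},{q5,q6},{q1,q4,q6},{q3,q5,q6}}
  W2: {{q1},{q3},{q4},{q1,q3},{q1,q4},{q1,q6},{q3,q5},{q3,q6},{q4,q6},{q1,q4,q6},{q3,q5,q6}} {{q2}}
  W3: {{q4},{q1,q4},{q4,q6},{q1,q4,q6}} {{q5},{q3,q5},{q5,q6},{q3,q5,q6}}
  W12: {{q1},{q3},{q1,q3},{q1,q4},{q1,q6},{q3,q5},{q3,q6},{q4,q6},{q1,q4,q6},{q3,q5,q6}}
  W13: {{q1,q4},{q4,q6},{q1,q4,q6}} {{q3,q5},{q5,q6},{q3,q5,q6}}
  W23: {{q4},{q1,q4},{q4,q6},{q1,q4,q6}} {{q3,q5},{q3,q5,q6}}
  W123: {{q1,q4},{q4,q6},{q1,q4,q6}} {{q3,q5},{q3,q5,q6}}
C dims 5,5,2; δ0: rk 3, SNF 1^3; δ1: rk 2, SNF 1^2
degree 0: 5−3−0 = 2 → Ȟ^0 ≅ Z^2
degree 1: 5−2−3 = 0 → Ȟ^1 ≅ 0
degree 2: 2−0−2 = 0 → Ȟ^2 ≅ 0

Ȟ^0 = Z^2; Ȟ^1 = 0; Ȟ^2 = 0


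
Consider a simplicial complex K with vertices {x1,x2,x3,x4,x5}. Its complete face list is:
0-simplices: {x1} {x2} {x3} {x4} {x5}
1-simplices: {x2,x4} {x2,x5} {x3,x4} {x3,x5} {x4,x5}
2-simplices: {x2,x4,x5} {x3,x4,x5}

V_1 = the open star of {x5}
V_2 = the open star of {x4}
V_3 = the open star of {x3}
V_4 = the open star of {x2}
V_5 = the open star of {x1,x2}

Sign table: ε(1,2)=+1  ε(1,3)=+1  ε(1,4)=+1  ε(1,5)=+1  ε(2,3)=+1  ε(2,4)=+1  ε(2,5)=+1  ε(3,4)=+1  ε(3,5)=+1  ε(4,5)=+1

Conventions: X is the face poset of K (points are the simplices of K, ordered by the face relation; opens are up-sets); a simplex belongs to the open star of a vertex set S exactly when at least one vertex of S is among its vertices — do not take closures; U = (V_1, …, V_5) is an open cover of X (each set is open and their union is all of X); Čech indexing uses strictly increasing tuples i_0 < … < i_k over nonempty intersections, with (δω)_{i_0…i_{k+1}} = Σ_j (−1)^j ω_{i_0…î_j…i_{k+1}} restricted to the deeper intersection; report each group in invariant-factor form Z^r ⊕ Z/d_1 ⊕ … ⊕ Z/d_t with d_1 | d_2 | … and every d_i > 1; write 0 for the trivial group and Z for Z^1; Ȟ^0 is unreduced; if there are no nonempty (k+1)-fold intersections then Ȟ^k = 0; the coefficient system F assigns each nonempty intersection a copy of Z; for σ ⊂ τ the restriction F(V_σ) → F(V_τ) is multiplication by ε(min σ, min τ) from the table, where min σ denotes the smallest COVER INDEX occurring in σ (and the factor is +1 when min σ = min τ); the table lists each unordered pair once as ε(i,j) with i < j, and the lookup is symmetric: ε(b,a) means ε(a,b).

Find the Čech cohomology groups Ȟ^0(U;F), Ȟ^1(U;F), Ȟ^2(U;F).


Ȟ^0 = Z, Ȟ^1 = 0, Ȟ^2 = 0

cover nerve:
  V1={{x5},{x2,x5},{x3,x5},{x4,x5},{x2,x4,x5},{x3,x4,x5}} V2={{x4},{x2,x4},{x3,x4},{x4,x5},{x2,x4,x5},{x3,x4,x5}} V3={{x3},{x3,x4},{x3,x5},{x3,x4,x5}} V4={{x2},{x2,x4},{x2,x5},{x2,x4,x5}} V5={{x1},{x2},{x2,x4},{x2,x5},{x2,x4,x5}}
  V12={{x4,x5},{x2,x4,x5},{x3,x4,x5}} V13={{x3,x5},{x3,x4,x5}} V14={{x2,x5},{x2,x4,x5}} V15={{x2,x5},{x2,x4,x5}} V23={{x3,x4},{x3,x4,x5}} V24={{x2,x4},{x2,x4,x5}} V25={{x2,x4},{x2,x4,x5}} V45={{x2},{x2,x4},{x2,x5},{x2,x4,x5}}
  V123={{x3,x4,x5}} V124={{x2,x4,x5}} V125={{x2,x4,x5}} V145={{x2,x5},{x2,x4,x5}} V245={{x2,x4},{x2,x4,x5}}
  V1245={{x2,x4,x5}}
C dims 5,8,5,1; δ0: rk 4, SNF 1^4; δ1: rk 4, SNF 1^4; δ2: rk 1, SNF 1^1
Ȟ^0: (5−4)−0=1 ⇒ Z
Ȟ^1: (8−4)−4=0 ⇒ 0
Ȟ^2: (5−1)−4=0 ⇒ 0


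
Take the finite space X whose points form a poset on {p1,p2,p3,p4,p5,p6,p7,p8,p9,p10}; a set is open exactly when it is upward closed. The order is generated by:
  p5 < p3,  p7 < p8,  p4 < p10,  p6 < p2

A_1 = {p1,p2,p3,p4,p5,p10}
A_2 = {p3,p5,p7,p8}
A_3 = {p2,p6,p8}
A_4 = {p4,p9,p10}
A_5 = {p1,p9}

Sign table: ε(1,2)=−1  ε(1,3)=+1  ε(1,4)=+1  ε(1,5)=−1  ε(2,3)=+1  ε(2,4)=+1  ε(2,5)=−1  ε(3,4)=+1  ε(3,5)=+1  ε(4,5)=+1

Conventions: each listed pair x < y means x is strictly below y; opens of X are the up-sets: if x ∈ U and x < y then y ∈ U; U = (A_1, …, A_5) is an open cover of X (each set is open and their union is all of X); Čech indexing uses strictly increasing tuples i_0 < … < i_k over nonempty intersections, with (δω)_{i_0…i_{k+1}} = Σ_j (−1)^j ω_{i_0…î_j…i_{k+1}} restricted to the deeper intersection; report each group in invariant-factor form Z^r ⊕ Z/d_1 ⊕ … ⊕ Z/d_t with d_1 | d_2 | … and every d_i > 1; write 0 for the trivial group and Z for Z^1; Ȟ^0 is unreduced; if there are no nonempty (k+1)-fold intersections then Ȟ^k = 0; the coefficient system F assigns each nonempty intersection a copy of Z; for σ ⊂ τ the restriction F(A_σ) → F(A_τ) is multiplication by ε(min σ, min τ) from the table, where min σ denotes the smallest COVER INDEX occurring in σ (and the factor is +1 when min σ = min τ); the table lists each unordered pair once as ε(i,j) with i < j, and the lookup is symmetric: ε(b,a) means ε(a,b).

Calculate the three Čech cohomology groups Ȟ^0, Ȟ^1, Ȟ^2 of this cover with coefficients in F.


Ȟ^0(U;F) ≅ 0, Ȟ^1(U;F) ≅ Z ⊕ Z/2 and Ȟ^2(U;F) ≅ 0

nerve simplices:
  A12={p3,p5} A13={p2} A14={p4,p10} A15={p1} A23={p8} A45={p9}
C dims 5,6; δ0: rk 5, SNF 1^4·2
degree 0: 5−5−0 = 0 → Ȟ^0 ≅ 0
degree 1: 6−0−5 = 1 plus torsion [2] → Ȟ^1 ≅ Z ⊕ Z/2
degree 2: 0−0−0 = 0 → Ȟ^2 ≅ 0


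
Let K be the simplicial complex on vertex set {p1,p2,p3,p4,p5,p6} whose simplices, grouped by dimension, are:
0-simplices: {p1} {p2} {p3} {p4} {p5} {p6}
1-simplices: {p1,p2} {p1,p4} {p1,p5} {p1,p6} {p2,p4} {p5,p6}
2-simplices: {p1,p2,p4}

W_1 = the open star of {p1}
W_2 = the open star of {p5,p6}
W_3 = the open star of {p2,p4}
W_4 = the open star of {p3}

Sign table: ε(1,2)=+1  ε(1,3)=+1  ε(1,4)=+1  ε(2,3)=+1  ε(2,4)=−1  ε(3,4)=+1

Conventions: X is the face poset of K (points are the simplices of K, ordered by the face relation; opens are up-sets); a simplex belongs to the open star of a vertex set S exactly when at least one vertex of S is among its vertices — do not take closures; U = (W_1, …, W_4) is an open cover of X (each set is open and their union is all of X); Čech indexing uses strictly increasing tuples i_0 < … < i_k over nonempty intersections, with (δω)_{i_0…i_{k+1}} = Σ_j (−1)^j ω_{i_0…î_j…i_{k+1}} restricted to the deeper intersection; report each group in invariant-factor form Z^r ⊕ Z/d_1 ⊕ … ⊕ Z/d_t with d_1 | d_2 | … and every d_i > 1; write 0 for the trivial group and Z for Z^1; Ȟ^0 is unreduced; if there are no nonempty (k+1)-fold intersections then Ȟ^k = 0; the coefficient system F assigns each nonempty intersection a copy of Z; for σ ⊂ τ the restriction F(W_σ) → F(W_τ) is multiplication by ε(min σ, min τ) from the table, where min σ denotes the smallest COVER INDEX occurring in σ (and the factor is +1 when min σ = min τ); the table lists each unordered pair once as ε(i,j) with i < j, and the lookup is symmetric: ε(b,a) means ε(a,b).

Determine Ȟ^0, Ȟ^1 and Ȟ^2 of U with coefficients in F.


Ȟ^0(U;F) ≅ Z^2,  Ȟ^1(U;F) ≅ 0,  Ȟ^2(U;F) ≅ 0

nerve of the cover:
  W1={{p1},{p1,p2},{p1,p4},{p1,p5},{p1,p6},{p1,p2,p4}} W2={{p5},{p6},{p1,p5},{p1,p6},{p5,p6}} W3={{p2},{p4},{p1,p2},{p1,p4},{p2,p4},{p1,p2,p4}} W4={{p3}}
  W12={{p1,p5},{p1,p6}} W13={{p1,p2},{p1,p4},{p1,p2,p4}}
C dims 4,2; δ0: rk 2, SNF 1^2
Ȟ^0 = (4 − 2) − 0 = 2, so Ȟ^0 ≅ Z^2
Ȟ^1 = (2 − 0) − 2 = 0, so Ȟ^1 ≅ 0
Ȟ^2 = (0 − 0) − 0 = 0, so Ȟ^2 ≅ 0


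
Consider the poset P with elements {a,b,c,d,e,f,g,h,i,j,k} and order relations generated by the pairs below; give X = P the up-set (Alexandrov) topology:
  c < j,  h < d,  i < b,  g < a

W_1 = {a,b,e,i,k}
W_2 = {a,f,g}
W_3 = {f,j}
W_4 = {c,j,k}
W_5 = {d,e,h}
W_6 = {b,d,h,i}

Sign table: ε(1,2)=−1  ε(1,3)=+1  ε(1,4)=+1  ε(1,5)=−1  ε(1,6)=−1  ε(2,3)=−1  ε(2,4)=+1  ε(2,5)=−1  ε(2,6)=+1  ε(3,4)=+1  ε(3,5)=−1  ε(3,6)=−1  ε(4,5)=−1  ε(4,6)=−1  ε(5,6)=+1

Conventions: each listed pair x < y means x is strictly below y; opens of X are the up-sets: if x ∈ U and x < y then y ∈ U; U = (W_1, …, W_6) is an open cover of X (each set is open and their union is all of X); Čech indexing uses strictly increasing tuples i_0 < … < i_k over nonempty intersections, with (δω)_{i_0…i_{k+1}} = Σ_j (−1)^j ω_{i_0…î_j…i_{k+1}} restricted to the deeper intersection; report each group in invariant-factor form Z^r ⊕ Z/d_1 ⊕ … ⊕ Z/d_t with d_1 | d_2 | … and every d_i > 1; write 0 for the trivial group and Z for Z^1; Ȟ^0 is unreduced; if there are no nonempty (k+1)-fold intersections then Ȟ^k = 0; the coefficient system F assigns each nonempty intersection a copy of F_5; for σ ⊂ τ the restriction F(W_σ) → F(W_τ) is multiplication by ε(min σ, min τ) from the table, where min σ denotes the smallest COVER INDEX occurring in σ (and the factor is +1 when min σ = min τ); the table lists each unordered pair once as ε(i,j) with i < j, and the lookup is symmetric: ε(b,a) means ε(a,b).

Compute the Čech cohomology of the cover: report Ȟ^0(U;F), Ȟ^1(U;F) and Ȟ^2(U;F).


nonempty intersections:
  W12={a} W14={k} W15={e} W16={b,i} W23={f} W34={j} W56={d,h}
C dims 6,7; δ0: rk_F5 5
Ȟ^0: (6−5)−0=1 ⇒ Z/5
Ȟ^1: (7−0)−5=2 ⇒ Z/5 ⊕ Z/5
Ȟ^2: (0−0)−0=0 ⇒ 0

Ȟ^0 ≅ Z/5; Ȟ^1 ≅ Z/5 ⊕ Z/5; Ȟ^2 ≅ 0


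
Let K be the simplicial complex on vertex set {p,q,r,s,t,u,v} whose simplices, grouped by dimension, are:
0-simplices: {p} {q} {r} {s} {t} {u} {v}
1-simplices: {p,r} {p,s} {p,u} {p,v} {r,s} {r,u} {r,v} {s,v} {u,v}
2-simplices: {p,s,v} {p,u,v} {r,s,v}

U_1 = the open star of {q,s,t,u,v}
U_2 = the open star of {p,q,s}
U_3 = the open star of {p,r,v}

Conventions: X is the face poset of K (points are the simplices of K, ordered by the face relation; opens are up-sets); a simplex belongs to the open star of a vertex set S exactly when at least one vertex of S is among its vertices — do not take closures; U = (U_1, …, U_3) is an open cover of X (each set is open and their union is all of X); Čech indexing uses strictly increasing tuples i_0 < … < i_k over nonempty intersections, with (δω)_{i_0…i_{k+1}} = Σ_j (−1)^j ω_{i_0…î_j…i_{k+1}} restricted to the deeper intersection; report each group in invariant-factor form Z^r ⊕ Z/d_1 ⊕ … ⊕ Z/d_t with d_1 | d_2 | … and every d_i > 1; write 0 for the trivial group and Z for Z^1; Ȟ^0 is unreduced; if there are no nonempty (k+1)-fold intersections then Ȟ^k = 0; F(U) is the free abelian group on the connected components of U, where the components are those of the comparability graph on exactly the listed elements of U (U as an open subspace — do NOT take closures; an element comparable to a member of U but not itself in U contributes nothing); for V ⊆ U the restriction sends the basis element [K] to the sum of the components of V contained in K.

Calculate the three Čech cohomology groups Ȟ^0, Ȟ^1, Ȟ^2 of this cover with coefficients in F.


nerve of the cover:
  U1={{q},{s},{t},{u},{v},{p,s},{p,u},{p,v},{r,s},{r,u},{r,v},{s,v},{u,v},{p,s,v},{p,u,v},{r,s,v}} U2={{p},{q},{s},{p,r},{p,s},{p,u},{p,v},{r,s},{s,v},{p,s,v},{p,u,v},{r,s,v}} U3={{p},{r},{v},{p,r},{p,s},{p,u},{p,v},{r,s},{r,u},{r,v},{s,v},{u,v},{p,s,v},{p,u,v},{r,s,v}}
  U12={{q},{s},{p,s},{p,u},{p,v},{r,s},{s,v},{p,s,v},{p,u,v},{r,s,v}} U13={{v},{p,s},{p,u},{p,v},{r,s},{r,u},{r,v},{s,v},{u,v},{p,s,v},{p,u,v},{r,s,v}} U23={{p},{p,r},{p,s},{p,u},{p,v},{r,s},{s,v},{p,s,v},{p,u,v},{r,s,v}}
  U123={{p,s},{p,u},{p,v},{r,s},{s,v},{p,s,v},{p,u,v},{r,s,v}}
components per intersection:
  U1: {{q}} {{s},{u},{v},{p,s},{p,u},{p,v},{r,s},{r,u},{r,v},{s,v},{u,v},{p,s,v},{p,u,v},{r,s,v}} {{t}}
  U2: {{p},{s},{p,r},{p,s},{p,u},{p,v},{r,s},{s,v},{p,s,v},{p,u,v},{r,s,v}} {{q}}
  U3: {{p},{r},{v},{p,r},{p,s},{p,u},{p,v},{r,s},{r,u},{r,v},{s,v},{u,v},{p,s,v},{p,u,v},{r,s,v}}
  U12: {{q}} {{s},{p,s},{p,u},{p,v},{r,s},{s,v},{p,s,v},{p,u,v},{r,s,v}}
  U13: {{v},{p,s},{p,u},{p,v},{r,s},{r,v},{s,v},{u,v},{p,s,v},{p,u,v},{r,s,v}} {{r,u}}
  U23: {{p},{p,r},{p,s},{p,u},{p,v},{r,s},{s,v},{p,s,v},{p,u,v},{r,s,v}}
  U123: {{p,s},{p,u},{p,v},{r,s},{s,v},{p,s,v},{p,u,v},{r,s,v}}
C dims 6,5,1; δ0: rk 3, SNF 1^3; δ1: rk 1, SNF 1^1
Ȟ^0 = (6 − 3) − 0 = 3, so Ȟ^0 ≅ Z^3
Ȟ^1 = (5 − 1) − 3 = 1, so Ȟ^1 ≅ Z
Ȟ^2 = (1 − 0) − 1 = 0, so Ȟ^2 ≅ 0

Ȟ^0(U;F) ≅ Z^3,  Ȟ^1(U;F) ≅ Z,  Ȟ^2(U;F) ≅ 0


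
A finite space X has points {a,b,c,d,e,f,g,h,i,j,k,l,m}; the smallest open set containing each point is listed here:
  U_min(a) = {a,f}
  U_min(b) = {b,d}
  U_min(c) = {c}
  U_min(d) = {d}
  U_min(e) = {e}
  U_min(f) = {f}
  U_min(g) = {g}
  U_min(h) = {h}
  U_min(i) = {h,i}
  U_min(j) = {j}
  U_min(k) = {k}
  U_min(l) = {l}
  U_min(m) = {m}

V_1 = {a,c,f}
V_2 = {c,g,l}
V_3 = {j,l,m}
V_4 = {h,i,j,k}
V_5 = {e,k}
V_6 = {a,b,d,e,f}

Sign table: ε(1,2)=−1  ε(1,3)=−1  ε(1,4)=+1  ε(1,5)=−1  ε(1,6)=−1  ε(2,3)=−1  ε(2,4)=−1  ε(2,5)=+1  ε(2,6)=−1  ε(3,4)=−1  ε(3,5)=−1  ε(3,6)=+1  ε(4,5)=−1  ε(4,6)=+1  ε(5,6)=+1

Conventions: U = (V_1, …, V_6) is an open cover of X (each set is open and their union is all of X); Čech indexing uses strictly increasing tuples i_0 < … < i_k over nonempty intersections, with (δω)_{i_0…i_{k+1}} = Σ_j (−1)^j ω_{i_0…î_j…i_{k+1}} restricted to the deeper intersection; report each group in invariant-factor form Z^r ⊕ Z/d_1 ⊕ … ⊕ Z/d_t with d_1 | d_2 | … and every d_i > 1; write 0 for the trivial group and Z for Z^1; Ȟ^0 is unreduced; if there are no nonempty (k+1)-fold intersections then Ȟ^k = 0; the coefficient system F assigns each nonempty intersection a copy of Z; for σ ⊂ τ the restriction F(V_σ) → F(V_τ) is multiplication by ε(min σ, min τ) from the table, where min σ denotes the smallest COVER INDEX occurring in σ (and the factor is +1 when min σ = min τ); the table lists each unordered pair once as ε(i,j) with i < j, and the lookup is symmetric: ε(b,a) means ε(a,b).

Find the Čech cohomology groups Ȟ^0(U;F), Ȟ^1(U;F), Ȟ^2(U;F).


nonempty intersections:
  V12={c} V16={a,f} V23={l} V34={j} V45={k} V56={e}
C dims 6,6; δ0: rk 6, SNF 1^5·2
Ȟ^0: (6−6)−0=0 ⇒ 0
Ȟ^1: (6−0)−6=0 plus torsion [2] ⇒ Z/2
Ȟ^2: (0−0)−0=0 ⇒ 0

Ȟ^0 = 0, Ȟ^1 = Z/2 and Ȟ^2 = 0


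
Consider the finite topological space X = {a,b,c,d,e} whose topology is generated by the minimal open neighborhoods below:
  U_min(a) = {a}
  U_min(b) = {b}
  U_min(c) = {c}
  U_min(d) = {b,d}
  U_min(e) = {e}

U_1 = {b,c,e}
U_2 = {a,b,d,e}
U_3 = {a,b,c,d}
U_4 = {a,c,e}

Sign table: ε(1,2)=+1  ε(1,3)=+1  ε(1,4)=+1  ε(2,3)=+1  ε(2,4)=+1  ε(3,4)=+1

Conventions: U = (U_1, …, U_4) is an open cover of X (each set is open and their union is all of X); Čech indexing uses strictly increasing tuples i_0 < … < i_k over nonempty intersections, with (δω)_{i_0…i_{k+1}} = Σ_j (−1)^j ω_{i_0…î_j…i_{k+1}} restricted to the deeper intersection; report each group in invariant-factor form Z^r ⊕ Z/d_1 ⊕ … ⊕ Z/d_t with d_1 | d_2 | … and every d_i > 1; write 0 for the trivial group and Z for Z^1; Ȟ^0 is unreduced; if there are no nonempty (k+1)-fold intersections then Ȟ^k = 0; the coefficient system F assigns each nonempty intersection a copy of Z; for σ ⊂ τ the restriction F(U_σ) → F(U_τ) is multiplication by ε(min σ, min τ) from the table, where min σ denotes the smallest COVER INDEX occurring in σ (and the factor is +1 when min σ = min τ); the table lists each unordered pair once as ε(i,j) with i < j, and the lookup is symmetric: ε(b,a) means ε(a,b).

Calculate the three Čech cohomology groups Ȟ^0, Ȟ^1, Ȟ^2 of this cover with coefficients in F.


nerve simplices:
  U12={b,e} U13={b,c} U14={c,e} U23={a,b,d} U24={a,e} U34={a,c}
  U123={b} U124={e} U134={c} U234={a}
C dims 4,6,4; δ0: rk 3, SNF 1^3; δ1: rk 3, SNF 1^3
degree 0: 4−3−0 = 1 → Ȟ^0 ≅ Z
degree 1: 6−3−3 = 0 → Ȟ^1 ≅ 0
degree 2: 4−0−3 = 1 → Ȟ^2 ≅ Z

Ȟ^0(U;F) ≅ Z, Ȟ^1(U;F) ≅ 0, Ȟ^2(U;F) ≅ Z


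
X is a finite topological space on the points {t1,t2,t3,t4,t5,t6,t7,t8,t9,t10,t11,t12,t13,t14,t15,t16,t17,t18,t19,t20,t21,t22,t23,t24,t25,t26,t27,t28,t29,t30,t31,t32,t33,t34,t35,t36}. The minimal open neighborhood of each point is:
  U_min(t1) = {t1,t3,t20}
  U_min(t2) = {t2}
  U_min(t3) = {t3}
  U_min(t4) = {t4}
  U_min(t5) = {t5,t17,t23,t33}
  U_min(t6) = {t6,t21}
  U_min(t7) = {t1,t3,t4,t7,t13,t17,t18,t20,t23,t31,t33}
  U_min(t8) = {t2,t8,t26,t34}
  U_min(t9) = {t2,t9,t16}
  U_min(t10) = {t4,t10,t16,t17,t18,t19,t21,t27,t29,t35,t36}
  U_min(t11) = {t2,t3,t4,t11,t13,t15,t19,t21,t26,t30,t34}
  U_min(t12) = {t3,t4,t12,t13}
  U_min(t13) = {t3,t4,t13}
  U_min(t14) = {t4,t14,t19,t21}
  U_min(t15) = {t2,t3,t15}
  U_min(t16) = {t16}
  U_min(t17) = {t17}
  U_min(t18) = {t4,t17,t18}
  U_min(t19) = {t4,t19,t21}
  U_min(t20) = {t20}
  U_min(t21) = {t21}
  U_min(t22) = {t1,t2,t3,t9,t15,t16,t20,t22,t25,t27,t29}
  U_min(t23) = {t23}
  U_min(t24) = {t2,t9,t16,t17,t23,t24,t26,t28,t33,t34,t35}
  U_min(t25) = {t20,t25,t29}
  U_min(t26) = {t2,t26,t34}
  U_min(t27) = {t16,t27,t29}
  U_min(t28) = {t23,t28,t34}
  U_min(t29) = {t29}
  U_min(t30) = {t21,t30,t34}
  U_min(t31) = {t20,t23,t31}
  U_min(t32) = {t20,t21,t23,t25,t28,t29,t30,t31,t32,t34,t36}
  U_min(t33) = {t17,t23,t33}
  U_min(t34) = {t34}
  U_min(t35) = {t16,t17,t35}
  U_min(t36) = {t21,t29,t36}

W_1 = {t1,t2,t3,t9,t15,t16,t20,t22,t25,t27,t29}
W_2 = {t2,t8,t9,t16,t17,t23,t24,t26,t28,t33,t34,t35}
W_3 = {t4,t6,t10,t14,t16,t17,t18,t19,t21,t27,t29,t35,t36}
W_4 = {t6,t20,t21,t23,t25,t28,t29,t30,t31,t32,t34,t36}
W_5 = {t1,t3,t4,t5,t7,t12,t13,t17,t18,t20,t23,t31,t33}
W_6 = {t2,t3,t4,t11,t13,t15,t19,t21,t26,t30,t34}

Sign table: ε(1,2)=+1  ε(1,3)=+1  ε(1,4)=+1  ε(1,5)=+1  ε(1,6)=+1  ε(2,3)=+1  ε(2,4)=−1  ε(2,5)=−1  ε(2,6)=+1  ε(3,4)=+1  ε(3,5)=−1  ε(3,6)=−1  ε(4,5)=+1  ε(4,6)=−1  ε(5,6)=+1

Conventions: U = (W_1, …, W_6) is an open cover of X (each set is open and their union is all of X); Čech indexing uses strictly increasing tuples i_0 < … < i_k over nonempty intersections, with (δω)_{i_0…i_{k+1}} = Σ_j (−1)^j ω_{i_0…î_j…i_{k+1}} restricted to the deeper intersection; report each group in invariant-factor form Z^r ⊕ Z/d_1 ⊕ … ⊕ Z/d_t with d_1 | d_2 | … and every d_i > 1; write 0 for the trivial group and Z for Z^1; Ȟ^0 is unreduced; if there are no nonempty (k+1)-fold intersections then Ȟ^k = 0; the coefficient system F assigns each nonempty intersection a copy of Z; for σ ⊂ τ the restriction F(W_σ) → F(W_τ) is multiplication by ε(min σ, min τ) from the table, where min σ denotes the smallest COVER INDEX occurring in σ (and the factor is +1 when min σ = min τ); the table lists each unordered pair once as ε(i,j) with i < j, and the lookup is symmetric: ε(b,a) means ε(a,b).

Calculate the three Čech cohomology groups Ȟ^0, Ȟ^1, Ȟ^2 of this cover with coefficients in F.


Ȟ^0 ≅ 0; Ȟ^1 ≅ Z/2; Ȟ^2 ≅ Z

nerve simplices:
  W12={t2,t9,t16} W13={t16,t27,t29} W14={t20,t25,t29} W15={t1,t3,t20} W16={t2,t3,t15} W23={t16,t17,t35} W24={t23,t28,t34} W25={t17,t23,t33} W26={t2,t26,t34} W34={t6,t21,t29,t36} W35={t4,t17,t18} W36={t4,t19,t21} W45={t20,t23,t31} W46={t21,t30,t34} W56={t3,t4,t13}
  W123={t16} W126={t2} W134={t29} W145={t20} W156={t3} W235={t17} W245={t23} W246={t34} W346={t21} W356={t4}
C dims 6,15,10; δ0: rk 6, SNF 1^5·2; δ1: rk 9, SNF 1^9
degree 0: 6−6−0 = 0 → Ȟ^0 ≅ 0
degree 1: 15−9−6 = 0 plus torsion [2] → Ȟ^1 ≅ Z/2
degree 2: 10−0−9 = 1 → Ȟ^2 ≅ Z


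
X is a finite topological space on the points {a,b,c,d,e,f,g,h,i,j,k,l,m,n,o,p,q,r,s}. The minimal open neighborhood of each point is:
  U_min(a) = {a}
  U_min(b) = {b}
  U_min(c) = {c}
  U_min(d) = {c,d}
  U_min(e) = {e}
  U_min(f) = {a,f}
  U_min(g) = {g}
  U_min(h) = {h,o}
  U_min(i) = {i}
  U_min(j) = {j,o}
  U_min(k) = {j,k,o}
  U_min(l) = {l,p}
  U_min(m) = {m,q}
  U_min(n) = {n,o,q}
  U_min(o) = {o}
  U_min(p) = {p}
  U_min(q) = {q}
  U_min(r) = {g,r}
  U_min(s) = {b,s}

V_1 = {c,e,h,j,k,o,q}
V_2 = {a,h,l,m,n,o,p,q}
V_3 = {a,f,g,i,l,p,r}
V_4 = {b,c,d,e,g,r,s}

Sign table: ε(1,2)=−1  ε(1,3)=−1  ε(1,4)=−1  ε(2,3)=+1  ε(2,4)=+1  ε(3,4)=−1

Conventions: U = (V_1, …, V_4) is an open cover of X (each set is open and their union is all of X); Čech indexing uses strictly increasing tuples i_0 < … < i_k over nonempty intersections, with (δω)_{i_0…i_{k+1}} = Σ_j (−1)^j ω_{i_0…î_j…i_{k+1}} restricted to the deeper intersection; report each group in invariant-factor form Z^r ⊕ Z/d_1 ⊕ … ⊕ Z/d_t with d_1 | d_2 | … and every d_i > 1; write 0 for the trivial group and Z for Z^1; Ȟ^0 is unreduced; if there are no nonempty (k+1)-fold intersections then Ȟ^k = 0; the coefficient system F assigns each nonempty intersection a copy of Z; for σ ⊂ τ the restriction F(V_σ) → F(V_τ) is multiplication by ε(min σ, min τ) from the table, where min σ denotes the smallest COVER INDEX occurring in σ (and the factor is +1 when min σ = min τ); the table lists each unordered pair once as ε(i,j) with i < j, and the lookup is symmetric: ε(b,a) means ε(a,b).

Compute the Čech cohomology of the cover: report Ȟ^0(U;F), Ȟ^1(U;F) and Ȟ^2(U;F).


nerve simplices:
  V12={h,o,q} V14={c,e} V23={a,l,p} V34={g,r}
C dims 4,4; δ0: rk 4, SNF 1^3·2
degree 0: 4−4−0 = 0 → Ȟ^0 ≅ 0
degree 1: 4−0−4 = 0 plus torsion [2] → Ȟ^1 ≅ Z/2
degree 2: 0−0−0 = 0 → Ȟ^2 ≅ 0

Ȟ^0 ≅ 0,  Ȟ^1 ≅ Z/2,  Ȟ^2 ≅ 0


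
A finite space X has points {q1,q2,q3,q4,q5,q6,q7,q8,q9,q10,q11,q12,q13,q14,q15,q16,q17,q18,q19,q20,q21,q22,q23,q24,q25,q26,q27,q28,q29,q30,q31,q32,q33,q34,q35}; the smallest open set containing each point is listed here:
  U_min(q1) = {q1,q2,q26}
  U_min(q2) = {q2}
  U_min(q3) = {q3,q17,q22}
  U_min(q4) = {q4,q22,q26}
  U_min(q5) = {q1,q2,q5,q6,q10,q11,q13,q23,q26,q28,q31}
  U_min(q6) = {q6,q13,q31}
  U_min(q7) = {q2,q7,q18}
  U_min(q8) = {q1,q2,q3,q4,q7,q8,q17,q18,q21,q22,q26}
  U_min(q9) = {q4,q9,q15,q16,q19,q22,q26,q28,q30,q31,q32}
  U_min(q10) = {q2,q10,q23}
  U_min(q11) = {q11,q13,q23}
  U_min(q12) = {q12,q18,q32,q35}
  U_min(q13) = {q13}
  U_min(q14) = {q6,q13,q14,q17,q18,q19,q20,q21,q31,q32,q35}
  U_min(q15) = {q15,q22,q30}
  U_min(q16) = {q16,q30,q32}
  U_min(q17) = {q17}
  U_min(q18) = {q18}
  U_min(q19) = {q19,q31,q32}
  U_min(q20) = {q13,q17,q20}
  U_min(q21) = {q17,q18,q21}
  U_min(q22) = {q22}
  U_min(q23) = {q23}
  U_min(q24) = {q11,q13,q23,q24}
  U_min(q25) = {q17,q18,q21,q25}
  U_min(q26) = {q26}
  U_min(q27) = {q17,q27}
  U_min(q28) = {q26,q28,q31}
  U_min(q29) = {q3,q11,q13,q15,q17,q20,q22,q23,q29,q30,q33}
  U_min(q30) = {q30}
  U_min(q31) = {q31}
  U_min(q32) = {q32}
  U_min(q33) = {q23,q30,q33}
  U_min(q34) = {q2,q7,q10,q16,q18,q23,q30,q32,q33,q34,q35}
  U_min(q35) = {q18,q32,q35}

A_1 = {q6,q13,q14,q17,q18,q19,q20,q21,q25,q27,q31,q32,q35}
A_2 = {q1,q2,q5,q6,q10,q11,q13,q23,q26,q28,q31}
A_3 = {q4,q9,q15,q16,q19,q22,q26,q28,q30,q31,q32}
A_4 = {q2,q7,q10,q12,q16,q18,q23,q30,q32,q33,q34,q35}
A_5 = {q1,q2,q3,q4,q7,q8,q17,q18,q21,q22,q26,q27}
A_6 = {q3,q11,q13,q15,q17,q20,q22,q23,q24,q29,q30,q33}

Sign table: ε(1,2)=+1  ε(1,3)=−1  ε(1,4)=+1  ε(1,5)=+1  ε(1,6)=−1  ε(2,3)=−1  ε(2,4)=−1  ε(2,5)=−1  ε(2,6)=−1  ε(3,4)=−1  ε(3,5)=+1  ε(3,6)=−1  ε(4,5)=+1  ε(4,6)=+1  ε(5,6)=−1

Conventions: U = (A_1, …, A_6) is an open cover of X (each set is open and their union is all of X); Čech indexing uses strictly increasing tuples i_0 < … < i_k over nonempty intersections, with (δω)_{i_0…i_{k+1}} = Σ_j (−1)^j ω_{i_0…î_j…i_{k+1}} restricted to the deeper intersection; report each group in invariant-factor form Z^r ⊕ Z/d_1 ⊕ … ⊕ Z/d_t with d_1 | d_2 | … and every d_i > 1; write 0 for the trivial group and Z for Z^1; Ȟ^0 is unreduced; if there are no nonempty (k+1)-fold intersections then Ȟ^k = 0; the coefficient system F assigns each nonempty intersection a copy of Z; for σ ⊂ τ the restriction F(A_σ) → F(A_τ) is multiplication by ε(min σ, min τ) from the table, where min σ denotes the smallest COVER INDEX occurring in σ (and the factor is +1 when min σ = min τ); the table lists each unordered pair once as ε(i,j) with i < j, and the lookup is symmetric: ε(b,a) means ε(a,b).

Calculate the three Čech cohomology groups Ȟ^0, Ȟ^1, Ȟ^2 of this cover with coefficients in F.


cover nerve:
  A12={q6,q13,q31} A13={q19,q31,q32} A14={q18,q32,q35} A15={q17,q18,q21,q27} A16={q13,q17,q20} A23={q26,q28,q31} A24={q2,q10,q23} A25={q1,q2,q26} A26={q11,q13,q23} A34={q16,q30,q32} A35={q4,q22,q26} A36={q15,q22,q30} A45={q2,q7,q18} A46={q23,q30,q33} A56={q3,q17,q22}
  A123={q31} A126={q13} A134={q32} A145={q18} A156={q17} A235={q26} A245={q2} A246={q23} A346={q30} A356={q22}
C dims 6,15,10; δ0: rk 6, SNF 1^5·2; δ1: rk 9, SNF 1^9
Ȟ^0: (6−6)−0=0 ⇒ 0
Ȟ^1: (15−9)−6=0 plus torsion [2] ⇒ Z/2
Ȟ^2: (10−0)−9=1 ⇒ Z

Ȟ^0 = 0, Ȟ^1 = Z/2, Ȟ^2 = Z


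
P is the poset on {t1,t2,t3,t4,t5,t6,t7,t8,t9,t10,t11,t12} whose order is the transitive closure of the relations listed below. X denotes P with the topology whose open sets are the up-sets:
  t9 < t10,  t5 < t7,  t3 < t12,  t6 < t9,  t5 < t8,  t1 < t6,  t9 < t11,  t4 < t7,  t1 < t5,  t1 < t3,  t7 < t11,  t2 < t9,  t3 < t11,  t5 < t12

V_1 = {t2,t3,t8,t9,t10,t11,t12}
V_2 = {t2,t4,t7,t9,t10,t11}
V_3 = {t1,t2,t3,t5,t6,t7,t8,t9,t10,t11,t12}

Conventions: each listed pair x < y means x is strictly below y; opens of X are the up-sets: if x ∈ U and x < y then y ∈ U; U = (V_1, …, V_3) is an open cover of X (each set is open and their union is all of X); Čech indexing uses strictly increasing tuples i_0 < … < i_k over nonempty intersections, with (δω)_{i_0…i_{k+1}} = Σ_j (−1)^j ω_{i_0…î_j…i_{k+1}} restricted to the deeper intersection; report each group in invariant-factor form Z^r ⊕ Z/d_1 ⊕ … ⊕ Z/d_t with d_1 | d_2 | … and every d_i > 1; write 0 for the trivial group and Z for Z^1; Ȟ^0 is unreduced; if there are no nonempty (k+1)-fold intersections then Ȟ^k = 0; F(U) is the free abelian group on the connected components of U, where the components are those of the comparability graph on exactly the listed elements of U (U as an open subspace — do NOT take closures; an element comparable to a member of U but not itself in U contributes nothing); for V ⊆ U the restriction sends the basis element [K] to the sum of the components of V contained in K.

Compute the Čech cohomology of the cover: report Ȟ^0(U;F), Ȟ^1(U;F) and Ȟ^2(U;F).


Ȟ^0 = Z; Ȟ^1 = 0; Ȟ^2 = 0

nonempty overlaps:
  V12={t2,t9,t10,t11} V13={t2,t3,t8,t9,t10,t11,t12} V23={t2,t7,t9,t10,t11}
  V123={t2,t9,t10,t11}
components per intersection:
  V1: {t2,t3,t9,t10,t11,t12} {t8}
  V2: {t2,t4,t7,t9,t10,t11}
  V3: {t1,t2,t3,t5,t6,t7,t8,t9,t10,t11,t12}
  V12: {t2,t9,t10,t11}
  V13: {t2,t3,t9,t10,t11,t12} {t8}
  V23: {t2,t7,t9,t10,t11}
  V123: {t2,t9,t10,t11}
C dims 4,4,1; δ0: rk 3, SNF 1^3; δ1: rk 1, SNF 1^1
degree 0: 4−3−0 = 1 → Ȟ^0 ≅ Z
degree 1: 4−1−3 = 0 → Ȟ^1 ≅ 0
degree 2: 1−0−1 = 0 → Ȟ^2 ≅ 0


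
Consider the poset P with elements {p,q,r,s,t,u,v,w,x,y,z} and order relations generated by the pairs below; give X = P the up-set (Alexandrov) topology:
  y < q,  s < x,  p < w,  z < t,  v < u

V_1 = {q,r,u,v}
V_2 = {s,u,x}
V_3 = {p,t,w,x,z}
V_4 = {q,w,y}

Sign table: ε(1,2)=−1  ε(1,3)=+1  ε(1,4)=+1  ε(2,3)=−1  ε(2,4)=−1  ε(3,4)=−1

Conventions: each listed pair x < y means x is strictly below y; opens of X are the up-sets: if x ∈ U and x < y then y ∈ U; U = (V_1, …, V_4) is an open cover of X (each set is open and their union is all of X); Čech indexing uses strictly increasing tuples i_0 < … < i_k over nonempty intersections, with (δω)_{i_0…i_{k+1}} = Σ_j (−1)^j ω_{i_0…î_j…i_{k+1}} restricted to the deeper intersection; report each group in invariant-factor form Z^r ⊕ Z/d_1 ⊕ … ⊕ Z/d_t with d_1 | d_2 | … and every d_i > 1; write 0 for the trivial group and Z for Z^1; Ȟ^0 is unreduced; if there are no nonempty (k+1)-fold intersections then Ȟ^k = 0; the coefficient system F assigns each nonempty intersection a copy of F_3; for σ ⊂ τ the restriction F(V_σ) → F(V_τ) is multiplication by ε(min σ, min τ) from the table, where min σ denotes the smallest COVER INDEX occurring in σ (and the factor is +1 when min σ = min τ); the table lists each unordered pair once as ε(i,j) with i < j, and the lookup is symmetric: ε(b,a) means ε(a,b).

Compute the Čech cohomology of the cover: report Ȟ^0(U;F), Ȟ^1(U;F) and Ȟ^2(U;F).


Ȟ^0 = 0,  Ȟ^1 = 0,  Ȟ^2 = 0

intersection data:
  V12={u} V14={q} V23={x} V34={w}
C dims 4,4; δ0: rk_F3 4
Ȟ^0 = (4 − 4) − 0 = 0, so Ȟ^0 ≅ 0
Ȟ^1 = (4 − 0) − 4 = 0, so Ȟ^1 ≅ 0
Ȟ^2 = (0 − 0) − 0 = 0, so Ȟ^2 ≅ 0


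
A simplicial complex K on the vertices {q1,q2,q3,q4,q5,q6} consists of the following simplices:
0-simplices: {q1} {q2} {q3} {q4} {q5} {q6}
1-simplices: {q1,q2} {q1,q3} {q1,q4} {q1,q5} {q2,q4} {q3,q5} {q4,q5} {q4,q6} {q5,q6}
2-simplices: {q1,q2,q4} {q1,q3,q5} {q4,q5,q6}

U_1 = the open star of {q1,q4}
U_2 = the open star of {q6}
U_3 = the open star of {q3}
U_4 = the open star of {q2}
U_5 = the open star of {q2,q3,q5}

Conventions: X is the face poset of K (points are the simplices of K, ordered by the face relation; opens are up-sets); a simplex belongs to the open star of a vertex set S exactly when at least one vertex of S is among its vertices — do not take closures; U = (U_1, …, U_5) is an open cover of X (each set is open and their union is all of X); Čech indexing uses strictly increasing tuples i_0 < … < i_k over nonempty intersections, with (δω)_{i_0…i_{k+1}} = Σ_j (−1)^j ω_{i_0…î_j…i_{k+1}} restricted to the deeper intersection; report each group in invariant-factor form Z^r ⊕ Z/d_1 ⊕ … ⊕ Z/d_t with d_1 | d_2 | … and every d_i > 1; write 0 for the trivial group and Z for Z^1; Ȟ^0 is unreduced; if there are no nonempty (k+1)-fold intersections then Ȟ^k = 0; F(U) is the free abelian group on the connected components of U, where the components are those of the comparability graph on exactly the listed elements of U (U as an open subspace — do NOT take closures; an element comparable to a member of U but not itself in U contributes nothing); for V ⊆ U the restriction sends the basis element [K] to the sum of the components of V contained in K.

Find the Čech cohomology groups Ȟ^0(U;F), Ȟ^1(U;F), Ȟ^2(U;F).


nerve of the cover:
  U1={{q1},{q4},{q1,q2},{q1,q3},{q1,q4},{q1,q5},{q2,q4},{q4,q5},{q4,q6},{q1,q2,q4},{q1,q3,q5},{q4,q5,q6}} U2={{q6},{q4,q6},{q5,q6},{q4,q5,q6}} U3={{q3},{q1,q3},{q3,q5},{q1,q3,q5}} U4={{q2},{q1,q2},{q2,q4},{q1,q2,q4}} U5={{q2},{q3},{q5},{q1,q2},{q1,q3},{q1,q5},{q2,q4},{q3,q5},{q4,q5},{q5,q6},{q1,q2,q4},{q1,q3,q5},{q4,q5,q6}}
  U12={{q4,q6},{q4,q5,q6}} U13={{q1,q3},{q1,q3,q5}} U14={{q1,q2},{q2,q4},{q1,q2,q4}} U15={{q1,q2},{q1,q3},{q1,q5},{q2,q4},{q4,q5},{q1,q2,q4},{q1,q3,q5},{q4,q5,q6}} U25={{q5,q6},{q4,q5,q6}} U35={{q3},{q1,q3},{q3,q5},{q1,q3,q5}} U45={{q2},{q1,q2},{q2,q4},{q1,q2,q4}}
  U125={{q4,q5,q6}} U135={{q1,q3},{q1,q3,q5}} U145={{q1,q2},{q2,q4},{q1,q2,q4}}
components per intersection:
  U1: {{q1},{q4},{q1,q2},{q1,q3},{q1,q4},{q1,q5},{q2,q4},{q4,q5},{q4,q6},{q1,q2,q4},{q1,q3,q5},{q4,q5,q6}}
  U2: {{q6},{q4,q6},{q5,q6},{q4,q5,q6}}
  U3: {{q3},{q1,q3},{q3,q5},{q1,q3,q5}}
  U4: {{q2},{q1,q2},{q2,q4},{q1,q2,q4}}
  U5: {{q2},{q1,q2},{q2,q4},{q1,q2,q4}} {{q3},{q5},{q1,q3},{q1,q5},{q3,q5},{q4,q5},{q5,q6},{q1,q3,q5},{q4,q5,q6}}
  U12: {{q4,q6},{q4,q5,q6}}
  U13: {{q1,q3},{q1,q3,q5}}
  U14: {{q1,q2},{q2,q4},{q1,q2,q4}}
  U15: {{q1,q2},{q2,q4},{q1,q2,q4}} {{q1,q3},{q1,q5},{q1,q3,q5}} {{q4,q5},{q4,q5,q6}}
  U25: {{q5,q6},{q4,q5,q6}}
  U35: {{q3},{q1,q3},{q3,q5},{q1,q3,q5}}
  U45: {{q2},{q1,q2},{q2,q4},{q1,q2,q4}}
  U125: {{q4,q5,q6}}
  U135: {{q1,q3},{q1,q3,q5}}
  U145: {{q1,q2},{q2,q4},{q1,q2,q4}}
C dims 6,9,3; δ0: rk 5, SNF 1^5; δ1: rk 3, SNF 1^3
Ȟ^0 = (6 − 5) − 0 = 1, so Ȟ^0 ≅ Z
Ȟ^1 = (9 − 3) − 5 = 1, so Ȟ^1 ≅ Z
Ȟ^2 = (3 − 0) − 3 = 0, so Ȟ^2 ≅ 0

Ȟ^0(U;F) ≅ Z, Ȟ^1(U;F) ≅ Z, Ȟ^2(U;F) ≅ 0
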